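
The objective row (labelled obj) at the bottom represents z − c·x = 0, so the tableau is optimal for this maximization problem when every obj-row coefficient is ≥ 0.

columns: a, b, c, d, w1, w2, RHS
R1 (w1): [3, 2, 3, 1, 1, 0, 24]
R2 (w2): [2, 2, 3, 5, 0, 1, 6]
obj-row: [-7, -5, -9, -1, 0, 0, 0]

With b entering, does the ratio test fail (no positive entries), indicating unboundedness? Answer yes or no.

no

Column b has positive entries in row(s) 1, 2, so the ratio test bounds it — not unbounded.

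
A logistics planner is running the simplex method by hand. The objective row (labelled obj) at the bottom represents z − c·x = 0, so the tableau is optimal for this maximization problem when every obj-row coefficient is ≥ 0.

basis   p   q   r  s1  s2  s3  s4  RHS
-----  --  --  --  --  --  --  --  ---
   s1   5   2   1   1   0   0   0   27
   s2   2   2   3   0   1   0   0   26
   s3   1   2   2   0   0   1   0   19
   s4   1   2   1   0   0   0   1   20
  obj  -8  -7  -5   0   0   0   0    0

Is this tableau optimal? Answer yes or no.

no

The obj-row has a negative entry -8 in column p, so it is not optimal.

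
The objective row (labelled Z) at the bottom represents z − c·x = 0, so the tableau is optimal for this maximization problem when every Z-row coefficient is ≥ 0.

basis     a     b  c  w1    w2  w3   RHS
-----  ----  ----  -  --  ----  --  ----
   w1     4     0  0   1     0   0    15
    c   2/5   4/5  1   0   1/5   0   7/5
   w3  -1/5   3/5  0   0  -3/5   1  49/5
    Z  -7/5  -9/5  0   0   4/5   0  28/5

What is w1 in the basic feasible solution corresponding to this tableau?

w1 is basic (row 1); its value is the RHS of that row, 15.

15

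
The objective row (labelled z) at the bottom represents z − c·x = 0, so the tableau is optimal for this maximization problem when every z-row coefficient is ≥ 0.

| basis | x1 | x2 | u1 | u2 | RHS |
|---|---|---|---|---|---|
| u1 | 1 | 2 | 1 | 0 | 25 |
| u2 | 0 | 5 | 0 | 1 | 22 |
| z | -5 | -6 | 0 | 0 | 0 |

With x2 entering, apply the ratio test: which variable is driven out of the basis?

u2

Column x2 entries and ratios — u1: 25/2 = 25/2; u2: 22/5 = 22/5.
Smallest ratio is 22/5 in the row of u2, so u2 leaves.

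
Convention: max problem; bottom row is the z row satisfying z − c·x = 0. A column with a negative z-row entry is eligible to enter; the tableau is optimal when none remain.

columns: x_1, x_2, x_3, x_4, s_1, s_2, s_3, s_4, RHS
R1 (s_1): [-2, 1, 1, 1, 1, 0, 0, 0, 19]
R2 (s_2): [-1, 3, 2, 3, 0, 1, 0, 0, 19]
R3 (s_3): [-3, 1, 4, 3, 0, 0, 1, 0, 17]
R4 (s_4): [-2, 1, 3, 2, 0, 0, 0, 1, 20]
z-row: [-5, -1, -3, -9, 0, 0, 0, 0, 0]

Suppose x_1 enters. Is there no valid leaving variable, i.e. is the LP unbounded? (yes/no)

Every constraint-row entry in column x_1 is ≤ 0, so increasing x_1 is unbounded.

yes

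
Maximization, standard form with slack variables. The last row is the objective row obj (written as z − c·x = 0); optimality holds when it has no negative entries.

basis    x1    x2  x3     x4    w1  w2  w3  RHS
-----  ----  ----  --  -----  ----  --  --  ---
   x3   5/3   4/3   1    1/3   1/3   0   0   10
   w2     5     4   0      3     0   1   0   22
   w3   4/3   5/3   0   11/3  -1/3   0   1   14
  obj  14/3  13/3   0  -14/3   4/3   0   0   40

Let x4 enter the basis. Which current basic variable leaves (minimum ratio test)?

w3

Column x4 entries and ratios — x3: 10/(1/3) = 30; w2: 22/3 = 22/3; w3: 14/(11/3) = 42/11.
Smallest ratio is 42/11 in the row of w3, so w3 leaves.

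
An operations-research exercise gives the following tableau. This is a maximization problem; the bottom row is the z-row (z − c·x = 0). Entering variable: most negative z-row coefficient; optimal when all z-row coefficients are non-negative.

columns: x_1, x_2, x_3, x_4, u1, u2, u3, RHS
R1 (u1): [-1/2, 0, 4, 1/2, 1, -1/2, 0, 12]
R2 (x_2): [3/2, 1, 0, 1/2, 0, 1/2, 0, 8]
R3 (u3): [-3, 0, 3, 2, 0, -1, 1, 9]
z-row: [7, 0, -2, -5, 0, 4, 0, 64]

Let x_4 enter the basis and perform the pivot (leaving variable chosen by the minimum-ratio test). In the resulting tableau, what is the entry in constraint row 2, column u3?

-1/4

Ratio test on column x_4 — row 1: 12/(1/2) = 24; row 2: 8/(1/2) = 16; row 3: 9/2 = 9/2. Minimum is 9/2 at row 3 (u3 leaves); pivot element 2.
Divide row 3 by 2; eliminate column x_4 from the other rows.
Row 2 update in column u3: 0 − (1/2)·(1/2) = -1/4.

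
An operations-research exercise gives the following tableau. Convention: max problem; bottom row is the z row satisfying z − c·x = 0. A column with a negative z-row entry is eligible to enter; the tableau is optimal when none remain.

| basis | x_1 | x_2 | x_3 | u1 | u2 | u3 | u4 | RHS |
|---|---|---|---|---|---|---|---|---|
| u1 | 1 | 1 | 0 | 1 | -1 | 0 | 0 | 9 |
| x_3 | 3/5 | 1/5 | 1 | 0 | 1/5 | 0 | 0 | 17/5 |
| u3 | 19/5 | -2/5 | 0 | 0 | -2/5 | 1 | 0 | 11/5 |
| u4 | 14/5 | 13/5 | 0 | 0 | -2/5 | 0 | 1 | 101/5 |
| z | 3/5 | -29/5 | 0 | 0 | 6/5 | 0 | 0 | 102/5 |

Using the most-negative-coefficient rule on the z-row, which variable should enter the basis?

x_2

Negative z-row entries: x_2: -29/5.
The most negative is -29/5 in column x_2, so x_2 enters.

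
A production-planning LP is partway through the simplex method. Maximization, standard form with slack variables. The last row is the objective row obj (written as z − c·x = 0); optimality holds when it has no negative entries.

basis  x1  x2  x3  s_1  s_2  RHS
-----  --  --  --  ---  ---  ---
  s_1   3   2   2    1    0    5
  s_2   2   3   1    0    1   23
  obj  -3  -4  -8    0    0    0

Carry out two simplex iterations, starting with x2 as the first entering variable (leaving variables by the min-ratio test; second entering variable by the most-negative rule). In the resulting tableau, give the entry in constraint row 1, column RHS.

5/2

Ratio test on column x2 — row 1: 5/2 = 5/2; row 2: 23/3 = 23/3. Minimum is 5/2 at row 1 (s_1 leaves); pivot element 2.
Divide row 1 by 2; eliminate column x2 from the other rows.
Second iteration: most negative obj-row entry is -4 in column x3, so x3 enters.
Ratio test on column x3 — row 1: (5/2)/1 = 5/2; row 2: entry -2 ≤ 0. Minimum is 5/2 at row 1 (x2 leaves); pivot element 1.
Divide row 1 by 1; eliminate column x3 from the other rows.
After both pivots, the entry at constraint row 1, column RHS is 5/2.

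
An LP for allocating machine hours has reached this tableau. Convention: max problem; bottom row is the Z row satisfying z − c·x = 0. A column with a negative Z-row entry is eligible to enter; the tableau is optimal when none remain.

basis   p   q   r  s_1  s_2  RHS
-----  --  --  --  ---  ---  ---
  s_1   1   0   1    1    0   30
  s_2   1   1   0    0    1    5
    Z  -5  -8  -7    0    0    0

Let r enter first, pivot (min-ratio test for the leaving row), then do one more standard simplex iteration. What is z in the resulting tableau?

Ratio test on column r — row 1: 30/1 = 30; row 2: entry 0 ≤ 0. Minimum is 30 at row 1 (s_1 leaves); pivot element 1.
Pivot on row 1; the Z-row RHS becomes 0 − (-7)·30 = 210.
Next entering variable (most negative Z-row entry -8): q.
Ratio test on column q — row 1: entry 0 ≤ 0; row 2: 5/1 = 5. Minimum is 5 at row 2 (s_2 leaves); pivot element 1.
After the second pivot the Z-row RHS is 210 − (-8)·5 = 250.

250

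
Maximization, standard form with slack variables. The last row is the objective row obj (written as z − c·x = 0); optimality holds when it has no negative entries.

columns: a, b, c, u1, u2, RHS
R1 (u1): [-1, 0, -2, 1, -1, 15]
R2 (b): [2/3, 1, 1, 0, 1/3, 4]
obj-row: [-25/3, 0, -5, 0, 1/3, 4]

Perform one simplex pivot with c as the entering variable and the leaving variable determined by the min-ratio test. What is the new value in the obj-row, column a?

-5

Ratio test on column c — row 1: entry -2 ≤ 0; row 2: 4/1 = 4. Minimum is 4 at row 2 (b leaves); pivot element 1.
Divide row 2 by 1; eliminate column c from the other rows.
obj-row update in column a: -25/3 − (-5)·(2/3) = -5.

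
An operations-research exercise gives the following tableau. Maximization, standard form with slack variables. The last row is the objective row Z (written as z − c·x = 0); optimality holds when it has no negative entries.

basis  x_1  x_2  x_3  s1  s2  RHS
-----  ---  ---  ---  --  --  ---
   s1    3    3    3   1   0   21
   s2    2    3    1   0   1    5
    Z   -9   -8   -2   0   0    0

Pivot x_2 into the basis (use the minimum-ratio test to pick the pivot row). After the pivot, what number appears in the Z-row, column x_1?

-11/3

Ratio test on column x_2 — row 1: 21/3 = 7; row 2: 5/3 = 5/3. Minimum is 5/3 at row 2 (s2 leaves); pivot element 3.
Divide row 2 by 3; eliminate column x_2 from the other rows.
Z-row update in column x_1: -9 − (-8)·(2/3) = -11/3.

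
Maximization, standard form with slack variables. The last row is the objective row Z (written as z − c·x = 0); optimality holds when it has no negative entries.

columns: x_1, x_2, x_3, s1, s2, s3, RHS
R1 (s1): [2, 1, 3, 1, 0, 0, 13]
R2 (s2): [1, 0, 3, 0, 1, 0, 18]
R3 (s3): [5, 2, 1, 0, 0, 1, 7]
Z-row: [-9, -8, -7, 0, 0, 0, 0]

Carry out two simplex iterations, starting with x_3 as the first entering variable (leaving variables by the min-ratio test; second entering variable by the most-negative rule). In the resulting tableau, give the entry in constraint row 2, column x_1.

8/5

Ratio test on column x_3 — row 1: 13/3 = 13/3; row 2: 18/3 = 6; row 3: 7/1 = 7. Minimum is 13/3 at row 1 (s1 leaves); pivot element 3.
Divide row 1 by 3; eliminate column x_3 from the other rows.
Second iteration: most negative Z-row entry is -17/3 in column x_2, so x_2 enters.
Ratio test on column x_2 — row 1: (13/3)/(1/3) = 13; row 2: entry -1 ≤ 0; row 3: (8/3)/(5/3) = 8/5. Minimum is 8/5 at row 3 (s3 leaves); pivot element 5/3.
Divide row 3 by 5/3; eliminate column x_2 from the other rows.
After both pivots, the entry at constraint row 2, column x_1 is 8/5.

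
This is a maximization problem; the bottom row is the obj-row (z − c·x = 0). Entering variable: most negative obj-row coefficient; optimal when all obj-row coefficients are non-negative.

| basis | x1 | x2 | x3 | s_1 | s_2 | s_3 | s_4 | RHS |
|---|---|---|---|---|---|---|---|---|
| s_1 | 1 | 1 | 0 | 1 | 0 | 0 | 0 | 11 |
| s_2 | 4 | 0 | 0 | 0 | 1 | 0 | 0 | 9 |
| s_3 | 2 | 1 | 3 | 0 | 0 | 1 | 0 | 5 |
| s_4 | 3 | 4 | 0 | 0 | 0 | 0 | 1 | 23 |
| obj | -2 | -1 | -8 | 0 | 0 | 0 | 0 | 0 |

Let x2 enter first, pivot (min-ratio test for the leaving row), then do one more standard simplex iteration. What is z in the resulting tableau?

Ratio test on column x2 — row 1: 11/1 = 11; row 2: entry 0 ≤ 0; row 3: 5/1 = 5; row 4: 23/4 = 23/4. Minimum is 5 at row 3 (s_3 leaves); pivot element 1.
Pivot on row 3; the obj-row RHS becomes 0 − (-1)·5 = 5.
Next entering variable (most negative obj-row entry -5): x3.
Ratio test on column x3 — row 1: entry -3 ≤ 0; row 2: entry 0 ≤ 0; row 3: 5/3 = 5/3; row 4: entry -12 ≤ 0. Minimum is 5/3 at row 3 (x2 leaves); pivot element 3.
After the second pivot the obj-row RHS is 5 − (-5)·(5/3) = 40/3.

40/3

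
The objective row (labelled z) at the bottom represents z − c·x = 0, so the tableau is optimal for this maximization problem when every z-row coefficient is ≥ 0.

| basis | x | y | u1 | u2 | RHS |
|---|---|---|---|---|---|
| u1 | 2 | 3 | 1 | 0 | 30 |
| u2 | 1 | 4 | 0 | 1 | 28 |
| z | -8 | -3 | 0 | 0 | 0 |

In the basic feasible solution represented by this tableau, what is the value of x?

0

x is not in the basis, so in the current basic feasible solution x = 0.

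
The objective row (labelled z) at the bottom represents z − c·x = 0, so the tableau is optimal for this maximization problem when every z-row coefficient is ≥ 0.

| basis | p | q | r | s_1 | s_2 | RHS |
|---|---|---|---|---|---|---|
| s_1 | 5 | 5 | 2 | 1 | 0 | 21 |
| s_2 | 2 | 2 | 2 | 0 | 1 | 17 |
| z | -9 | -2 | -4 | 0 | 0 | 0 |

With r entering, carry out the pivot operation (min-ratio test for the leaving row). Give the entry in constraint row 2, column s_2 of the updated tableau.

1/2

Ratio test on column r — row 1: 21/2 = 21/2; row 2: 17/2 = 17/2. Minimum is 17/2 at row 2 (s_2 leaves); pivot element 2.
Divide row 2 by 2; eliminate column r from the other rows.
In the new row 2, the s_2 entry is the old entry divided by the pivot: 1/2 = 1/2.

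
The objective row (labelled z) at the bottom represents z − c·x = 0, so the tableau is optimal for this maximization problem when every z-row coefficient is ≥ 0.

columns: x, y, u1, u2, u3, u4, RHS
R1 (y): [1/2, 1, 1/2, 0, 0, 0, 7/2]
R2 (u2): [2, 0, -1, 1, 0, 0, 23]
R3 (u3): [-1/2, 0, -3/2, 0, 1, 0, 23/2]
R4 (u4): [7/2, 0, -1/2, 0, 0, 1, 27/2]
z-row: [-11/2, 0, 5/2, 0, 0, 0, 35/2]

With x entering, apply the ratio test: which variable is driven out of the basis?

u4

Column x entries and ratios — y: (7/2)/(1/2) = 7; u2: 23/2 = 23/2; u3: -1/2 ≤ 0, skip; u4: (27/2)/(7/2) = 27/7.
Smallest ratio is 27/7 in the row of u4, so u4 leaves.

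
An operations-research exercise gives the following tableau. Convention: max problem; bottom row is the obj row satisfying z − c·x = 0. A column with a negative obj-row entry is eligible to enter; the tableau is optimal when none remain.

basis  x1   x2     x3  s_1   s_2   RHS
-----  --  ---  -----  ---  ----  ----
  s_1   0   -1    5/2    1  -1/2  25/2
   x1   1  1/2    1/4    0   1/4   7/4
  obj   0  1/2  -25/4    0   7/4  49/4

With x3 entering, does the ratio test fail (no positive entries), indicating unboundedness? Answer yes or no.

no

Column x3 has positive entries in row(s) 1, 2, so the ratio test bounds it — not unbounded.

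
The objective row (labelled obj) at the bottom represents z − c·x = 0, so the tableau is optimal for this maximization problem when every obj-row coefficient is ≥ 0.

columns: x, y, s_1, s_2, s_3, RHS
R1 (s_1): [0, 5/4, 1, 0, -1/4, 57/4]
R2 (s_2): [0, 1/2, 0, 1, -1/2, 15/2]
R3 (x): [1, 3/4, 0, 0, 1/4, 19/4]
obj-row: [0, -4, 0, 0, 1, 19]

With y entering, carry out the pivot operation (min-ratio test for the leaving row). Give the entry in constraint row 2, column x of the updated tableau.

Ratio test on column y — row 1: (57/4)/(5/4) = 57/5; row 2: (15/2)/(1/2) = 15; row 3: (19/4)/(3/4) = 19/3. Minimum is 19/3 at row 3 (x leaves); pivot element 3/4.
Divide row 3 by 3/4; eliminate column y from the other rows.
Row 2 update in column x: 0 − (1/2)·(4/3) = -2/3.

-2/3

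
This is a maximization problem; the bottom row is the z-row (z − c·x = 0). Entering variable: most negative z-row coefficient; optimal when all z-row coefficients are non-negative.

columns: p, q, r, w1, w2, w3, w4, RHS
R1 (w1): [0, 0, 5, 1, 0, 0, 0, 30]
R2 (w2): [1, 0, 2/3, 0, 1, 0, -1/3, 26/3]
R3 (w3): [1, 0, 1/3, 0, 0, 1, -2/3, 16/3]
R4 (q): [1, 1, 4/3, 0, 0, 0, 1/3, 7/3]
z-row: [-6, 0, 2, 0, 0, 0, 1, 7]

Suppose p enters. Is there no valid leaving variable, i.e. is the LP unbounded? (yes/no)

Column p has positive entries in row(s) 2, 3, 4, so the ratio test bounds it — not unbounded.

no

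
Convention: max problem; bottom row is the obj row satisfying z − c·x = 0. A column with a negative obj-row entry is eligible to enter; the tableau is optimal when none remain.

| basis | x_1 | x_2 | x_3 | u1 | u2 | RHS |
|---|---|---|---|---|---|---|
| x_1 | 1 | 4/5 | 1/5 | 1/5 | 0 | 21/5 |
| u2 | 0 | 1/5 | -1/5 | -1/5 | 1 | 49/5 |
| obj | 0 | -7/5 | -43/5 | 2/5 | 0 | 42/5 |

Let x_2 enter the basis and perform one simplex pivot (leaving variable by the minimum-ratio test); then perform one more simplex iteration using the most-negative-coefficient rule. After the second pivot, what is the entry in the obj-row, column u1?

Ratio test on column x_2 — row 1: (21/5)/(4/5) = 21/4; row 2: (49/5)/(1/5) = 49. Minimum is 21/4 at row 1 (x_1 leaves); pivot element 4/5.
Divide row 1 by 4/5; eliminate column x_2 from the other rows.
Second iteration: most negative obj-row entry is -33/4 in column x_3, so x_3 enters.
Ratio test on column x_3 — row 1: (21/4)/(1/4) = 21; row 2: entry -1/4 ≤ 0. Minimum is 21 at row 1 (x_2 leaves); pivot element 1/4.
Divide row 1 by 1/4; eliminate column x_3 from the other rows.
After both pivots, the entry at the obj-row, column u1 is 9.

9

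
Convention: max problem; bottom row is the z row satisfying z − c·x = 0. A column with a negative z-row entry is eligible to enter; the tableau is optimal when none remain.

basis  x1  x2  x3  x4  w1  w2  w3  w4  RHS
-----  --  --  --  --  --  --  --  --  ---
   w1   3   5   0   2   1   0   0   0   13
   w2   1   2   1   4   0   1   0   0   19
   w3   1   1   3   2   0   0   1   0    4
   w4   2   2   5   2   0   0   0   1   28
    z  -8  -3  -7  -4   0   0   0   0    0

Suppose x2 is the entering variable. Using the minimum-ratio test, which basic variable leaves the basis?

Column x2 entries and ratios — w1: 13/5 = 13/5; w2: 19/2 = 19/2; w3: 4/1 = 4; w4: 28/2 = 14.
Smallest ratio is 13/5 in the row of w1, so w1 leaves.

w1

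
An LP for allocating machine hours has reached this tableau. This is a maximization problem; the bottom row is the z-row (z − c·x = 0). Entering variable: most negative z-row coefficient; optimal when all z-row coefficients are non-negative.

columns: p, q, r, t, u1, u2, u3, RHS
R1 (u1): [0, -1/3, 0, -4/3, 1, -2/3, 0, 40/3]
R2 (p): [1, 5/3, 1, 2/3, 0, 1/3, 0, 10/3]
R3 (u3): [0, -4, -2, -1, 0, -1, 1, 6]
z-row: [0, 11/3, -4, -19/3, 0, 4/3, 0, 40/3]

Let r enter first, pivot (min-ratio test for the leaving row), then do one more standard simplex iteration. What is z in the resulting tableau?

Ratio test on column r — row 1: entry 0 ≤ 0; row 2: (10/3)/1 = 10/3; row 3: entry -2 ≤ 0. Minimum is 10/3 at row 2 (p leaves); pivot element 1.
Pivot on row 2; the z-row RHS becomes 40/3 − (-4)·(10/3) = 80/3.
Next entering variable (most negative z-row entry -11/3): t.
Ratio test on column t — row 1: entry -4/3 ≤ 0; row 2: (10/3)/(2/3) = 5; row 3: (38/3)/(1/3) = 38. Minimum is 5 at row 2 (r leaves); pivot element 2/3.
After the second pivot the z-row RHS is 80/3 − (-11/3)·5 = 45.

45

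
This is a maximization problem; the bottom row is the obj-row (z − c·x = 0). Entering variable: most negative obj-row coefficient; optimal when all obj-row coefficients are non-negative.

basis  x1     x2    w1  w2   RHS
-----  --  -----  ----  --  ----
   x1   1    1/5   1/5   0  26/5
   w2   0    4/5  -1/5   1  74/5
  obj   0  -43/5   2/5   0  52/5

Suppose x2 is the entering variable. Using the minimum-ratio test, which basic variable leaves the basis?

Column x2 entries and ratios — x1: (26/5)/(1/5) = 26; w2: (74/5)/(4/5) = 37/2.
Smallest ratio is 37/2 in the row of w2, so w2 leaves.

w2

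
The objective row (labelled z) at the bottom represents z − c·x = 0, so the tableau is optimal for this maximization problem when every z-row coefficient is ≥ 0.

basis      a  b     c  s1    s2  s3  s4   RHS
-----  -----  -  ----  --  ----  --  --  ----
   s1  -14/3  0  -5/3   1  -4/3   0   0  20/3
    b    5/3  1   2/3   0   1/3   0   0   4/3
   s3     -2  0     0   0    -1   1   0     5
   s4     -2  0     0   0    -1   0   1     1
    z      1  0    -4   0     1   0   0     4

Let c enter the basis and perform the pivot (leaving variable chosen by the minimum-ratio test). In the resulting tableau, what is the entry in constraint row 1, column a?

-1/2

Ratio test on column c — row 1: entry -5/3 ≤ 0; row 2: (4/3)/(2/3) = 2; row 3: entry 0 ≤ 0; row 4: entry 0 ≤ 0. Minimum is 2 at row 2 (b leaves); pivot element 2/3.
Divide row 2 by 2/3; eliminate column c from the other rows.
Row 1 update in column a: -14/3 − (-5/3)·(5/2) = -1/2.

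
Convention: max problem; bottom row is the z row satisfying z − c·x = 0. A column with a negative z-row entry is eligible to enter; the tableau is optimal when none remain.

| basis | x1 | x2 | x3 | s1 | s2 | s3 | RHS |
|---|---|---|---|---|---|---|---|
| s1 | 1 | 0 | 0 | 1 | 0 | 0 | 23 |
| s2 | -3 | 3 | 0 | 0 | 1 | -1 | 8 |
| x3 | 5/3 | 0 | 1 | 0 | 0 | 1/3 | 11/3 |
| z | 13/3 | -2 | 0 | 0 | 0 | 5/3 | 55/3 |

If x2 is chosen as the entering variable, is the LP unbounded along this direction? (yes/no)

Column x2 has positive entries in row(s) 2, so the ratio test bounds it — not unbounded.

no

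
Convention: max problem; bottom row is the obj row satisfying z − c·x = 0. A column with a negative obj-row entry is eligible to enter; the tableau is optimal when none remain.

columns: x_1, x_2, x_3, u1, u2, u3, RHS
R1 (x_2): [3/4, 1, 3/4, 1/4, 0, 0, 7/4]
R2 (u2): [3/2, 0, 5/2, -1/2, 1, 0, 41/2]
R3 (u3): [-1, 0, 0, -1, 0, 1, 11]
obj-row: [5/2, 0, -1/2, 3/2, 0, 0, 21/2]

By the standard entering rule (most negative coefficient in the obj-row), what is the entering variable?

x_3

Negative obj-row entries: x_3: -1/2.
The most negative is -1/2 in column x_3, so x_3 enters.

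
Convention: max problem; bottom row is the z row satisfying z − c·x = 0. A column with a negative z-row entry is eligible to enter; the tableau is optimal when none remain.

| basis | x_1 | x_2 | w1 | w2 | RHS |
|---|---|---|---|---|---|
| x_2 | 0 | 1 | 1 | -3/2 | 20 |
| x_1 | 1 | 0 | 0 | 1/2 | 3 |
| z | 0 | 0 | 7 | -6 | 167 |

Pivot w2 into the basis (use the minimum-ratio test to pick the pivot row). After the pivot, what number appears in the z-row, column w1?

Ratio test on column w2 — row 1: entry -3/2 ≤ 0; row 2: 3/(1/2) = 6. Minimum is 6 at row 2 (x_1 leaves); pivot element 1/2.
Divide row 2 by 1/2; eliminate column w2 from the other rows.
z-row update in column w1: 7 − (-6)·0 = 7.

7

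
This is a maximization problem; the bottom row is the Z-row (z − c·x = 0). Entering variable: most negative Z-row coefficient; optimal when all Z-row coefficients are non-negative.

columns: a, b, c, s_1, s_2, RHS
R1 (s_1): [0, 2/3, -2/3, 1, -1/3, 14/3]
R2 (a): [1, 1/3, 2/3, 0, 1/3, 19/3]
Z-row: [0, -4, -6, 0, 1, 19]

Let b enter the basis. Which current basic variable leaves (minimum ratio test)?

Column b entries and ratios — s_1: (14/3)/(2/3) = 7; a: (19/3)/(1/3) = 19.
Smallest ratio is 7 in the row of s_1, so s_1 leaves.

s_1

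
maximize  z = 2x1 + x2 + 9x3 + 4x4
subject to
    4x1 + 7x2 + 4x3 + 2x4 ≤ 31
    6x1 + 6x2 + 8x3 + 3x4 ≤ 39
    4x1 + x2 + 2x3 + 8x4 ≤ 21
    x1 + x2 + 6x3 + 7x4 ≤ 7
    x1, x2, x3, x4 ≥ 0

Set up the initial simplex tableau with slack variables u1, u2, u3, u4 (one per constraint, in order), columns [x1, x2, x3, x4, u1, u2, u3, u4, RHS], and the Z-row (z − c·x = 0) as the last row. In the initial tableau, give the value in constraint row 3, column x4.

Constraint 3 has coefficient 8 on x4.

8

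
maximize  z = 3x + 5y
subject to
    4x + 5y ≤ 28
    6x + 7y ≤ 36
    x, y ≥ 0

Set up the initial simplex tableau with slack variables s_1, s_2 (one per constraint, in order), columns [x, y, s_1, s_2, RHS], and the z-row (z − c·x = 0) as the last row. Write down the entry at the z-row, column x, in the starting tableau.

-3

The z-row carries the negated objective coefficients: the x entry is -3.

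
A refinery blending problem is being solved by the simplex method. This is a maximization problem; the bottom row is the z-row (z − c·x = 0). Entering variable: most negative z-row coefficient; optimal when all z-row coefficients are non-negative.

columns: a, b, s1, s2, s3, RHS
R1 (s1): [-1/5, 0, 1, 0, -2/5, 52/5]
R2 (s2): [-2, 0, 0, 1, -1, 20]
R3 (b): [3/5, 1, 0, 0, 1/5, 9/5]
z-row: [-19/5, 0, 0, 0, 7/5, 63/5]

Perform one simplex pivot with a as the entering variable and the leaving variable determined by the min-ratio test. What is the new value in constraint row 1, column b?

Ratio test on column a — row 1: entry -1/5 ≤ 0; row 2: entry -2 ≤ 0; row 3: (9/5)/(3/5) = 3. Minimum is 3 at row 3 (b leaves); pivot element 3/5.
Divide row 3 by 3/5; eliminate column a from the other rows.
Row 1 update in column b: 0 − (-1/5)·(5/3) = 1/3.

1/3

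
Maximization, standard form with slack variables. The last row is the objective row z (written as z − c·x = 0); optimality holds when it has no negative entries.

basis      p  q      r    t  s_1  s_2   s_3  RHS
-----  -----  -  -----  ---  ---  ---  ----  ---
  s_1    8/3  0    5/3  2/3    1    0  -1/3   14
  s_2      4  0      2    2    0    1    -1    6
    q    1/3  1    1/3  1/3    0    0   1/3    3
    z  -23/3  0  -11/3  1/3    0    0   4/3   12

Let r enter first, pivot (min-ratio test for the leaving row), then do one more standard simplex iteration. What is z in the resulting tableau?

Ratio test on column r — row 1: 14/(5/3) = 42/5; row 2: 6/2 = 3; row 3: 3/(1/3) = 9. Minimum is 3 at row 2 (s_2 leaves); pivot element 2.
Pivot on row 2; the z-row RHS becomes 12 − (-11/3)·3 = 23.
Next entering variable (most negative z-row entry -1/2): s_3.
Ratio test on column s_3 — row 1: 9/(1/2) = 18; row 2: entry -1/2 ≤ 0; row 3: 2/(1/2) = 4. Minimum is 4 at row 3 (q leaves); pivot element 1/2.
After the second pivot the z-row RHS is 23 − (-1/2)·4 = 25.

25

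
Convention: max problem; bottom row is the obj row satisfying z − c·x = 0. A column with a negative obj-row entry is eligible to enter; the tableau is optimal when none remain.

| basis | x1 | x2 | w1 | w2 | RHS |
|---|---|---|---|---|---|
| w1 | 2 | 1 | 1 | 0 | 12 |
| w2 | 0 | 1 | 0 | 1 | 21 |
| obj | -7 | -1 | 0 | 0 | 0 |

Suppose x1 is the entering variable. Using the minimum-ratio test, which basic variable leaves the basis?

w1

Column x1 entries and ratios — w1: 12/2 = 6; w2: 0 ≤ 0, skip.
Smallest ratio is 6 in the row of w1, so w1 leaves.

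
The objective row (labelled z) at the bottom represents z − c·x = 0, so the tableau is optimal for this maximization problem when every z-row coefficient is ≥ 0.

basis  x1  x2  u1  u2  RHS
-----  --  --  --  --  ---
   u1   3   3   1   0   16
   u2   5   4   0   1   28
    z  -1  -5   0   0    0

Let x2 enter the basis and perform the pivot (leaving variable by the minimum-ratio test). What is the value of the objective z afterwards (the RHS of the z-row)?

80/3

Ratio test on column x2 — row 1: 16/3 = 16/3; row 2: 28/4 = 7. Minimum is 16/3 at row 1 (u1 leaves); pivot element 3.
Pivot on row 1; the z-row RHS becomes 0 − (-5)·(16/3) = 80/3.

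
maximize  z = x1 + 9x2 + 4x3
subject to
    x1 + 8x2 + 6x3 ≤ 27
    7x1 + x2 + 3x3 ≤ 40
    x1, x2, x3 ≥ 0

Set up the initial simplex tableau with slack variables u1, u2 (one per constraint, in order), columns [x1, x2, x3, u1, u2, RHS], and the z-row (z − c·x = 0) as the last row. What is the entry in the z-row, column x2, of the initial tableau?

-9

The z-row carries the negated objective coefficients: the x2 entry is -9.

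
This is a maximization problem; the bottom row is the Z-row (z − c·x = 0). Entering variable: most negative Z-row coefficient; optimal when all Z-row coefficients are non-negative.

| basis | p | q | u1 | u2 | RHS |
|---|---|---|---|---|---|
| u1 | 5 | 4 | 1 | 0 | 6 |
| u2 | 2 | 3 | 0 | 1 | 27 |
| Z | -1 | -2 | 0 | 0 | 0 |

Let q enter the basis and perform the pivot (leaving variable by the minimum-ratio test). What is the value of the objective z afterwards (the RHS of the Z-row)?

Ratio test on column q — row 1: 6/4 = 3/2; row 2: 27/3 = 9. Minimum is 3/2 at row 1 (u1 leaves); pivot element 4.
Pivot on row 1; the Z-row RHS becomes 0 − (-2)·(3/2) = 3.

3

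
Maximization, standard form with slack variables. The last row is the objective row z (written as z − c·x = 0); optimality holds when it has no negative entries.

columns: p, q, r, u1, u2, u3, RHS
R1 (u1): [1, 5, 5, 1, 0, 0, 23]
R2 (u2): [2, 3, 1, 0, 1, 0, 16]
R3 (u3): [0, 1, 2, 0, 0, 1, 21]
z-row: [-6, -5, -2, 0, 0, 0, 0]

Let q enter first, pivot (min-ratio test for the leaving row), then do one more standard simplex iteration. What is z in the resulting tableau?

216/7

Ratio test on column q — row 1: 23/5 = 23/5; row 2: 16/3 = 16/3; row 3: 21/1 = 21. Minimum is 23/5 at row 1 (u1 leaves); pivot element 5.
Pivot on row 1; the z-row RHS becomes 0 − (-5)·(23/5) = 23.
Next entering variable (most negative z-row entry -5): p.
Ratio test on column p — row 1: (23/5)/(1/5) = 23; row 2: (11/5)/(7/5) = 11/7; row 3: entry -1/5 ≤ 0. Minimum is 11/7 at row 2 (u2 leaves); pivot element 7/5.
After the second pivot the z-row RHS is 23 − (-5)·(11/7) = 216/7.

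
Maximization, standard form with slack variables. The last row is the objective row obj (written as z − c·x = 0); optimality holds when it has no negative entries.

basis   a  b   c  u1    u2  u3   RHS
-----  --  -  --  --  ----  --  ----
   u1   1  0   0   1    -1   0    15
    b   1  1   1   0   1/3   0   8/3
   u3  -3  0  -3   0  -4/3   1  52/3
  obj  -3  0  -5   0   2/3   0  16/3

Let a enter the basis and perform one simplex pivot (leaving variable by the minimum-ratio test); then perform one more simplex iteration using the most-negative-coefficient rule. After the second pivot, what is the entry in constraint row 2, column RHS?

Ratio test on column a — row 1: 15/1 = 15; row 2: (8/3)/1 = 8/3; row 3: entry -3 ≤ 0. Minimum is 8/3 at row 2 (b leaves); pivot element 1.
Divide row 2 by 1; eliminate column a from the other rows.
Second iteration: most negative obj-row entry is -2 in column c, so c enters.
Ratio test on column c — row 1: entry -1 ≤ 0; row 2: (8/3)/1 = 8/3; row 3: entry 0 ≤ 0. Minimum is 8/3 at row 2 (a leaves); pivot element 1.
Divide row 2 by 1; eliminate column c from the other rows.
After both pivots, the entry at constraint row 2, column RHS is 8/3.

8/3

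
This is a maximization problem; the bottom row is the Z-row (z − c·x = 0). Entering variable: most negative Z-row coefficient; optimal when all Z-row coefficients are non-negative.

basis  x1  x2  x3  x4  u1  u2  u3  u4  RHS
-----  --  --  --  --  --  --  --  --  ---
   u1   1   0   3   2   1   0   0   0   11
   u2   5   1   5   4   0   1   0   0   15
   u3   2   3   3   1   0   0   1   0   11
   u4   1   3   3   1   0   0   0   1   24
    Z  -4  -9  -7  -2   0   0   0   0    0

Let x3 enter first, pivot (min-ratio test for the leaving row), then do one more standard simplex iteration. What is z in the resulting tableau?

82/3

Ratio test on column x3 — row 1: 11/3 = 11/3; row 2: 15/5 = 3; row 3: 11/3 = 11/3; row 4: 24/3 = 8. Minimum is 3 at row 2 (u2 leaves); pivot element 5.
Pivot on row 2; the Z-row RHS becomes 0 − (-7)·3 = 21.
Next entering variable (most negative Z-row entry -38/5): x2.
Ratio test on column x2 — row 1: entry -3/5 ≤ 0; row 2: 3/(1/5) = 15; row 3: 2/(12/5) = 5/6; row 4: 15/(12/5) = 25/4. Minimum is 5/6 at row 3 (u3 leaves); pivot element 12/5.
After the second pivot the Z-row RHS is 21 − (-38/5)·(5/6) = 82/3.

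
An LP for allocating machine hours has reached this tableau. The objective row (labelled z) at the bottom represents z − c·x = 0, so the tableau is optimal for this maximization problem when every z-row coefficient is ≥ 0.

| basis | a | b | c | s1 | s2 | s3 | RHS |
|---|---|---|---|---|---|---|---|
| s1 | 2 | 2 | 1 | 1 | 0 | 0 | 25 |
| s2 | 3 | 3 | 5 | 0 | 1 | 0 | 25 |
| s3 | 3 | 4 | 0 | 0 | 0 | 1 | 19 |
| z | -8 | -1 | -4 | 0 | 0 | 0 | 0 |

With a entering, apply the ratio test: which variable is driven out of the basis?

s3

Column a entries and ratios — s1: 25/2 = 25/2; s2: 25/3 = 25/3; s3: 19/3 = 19/3.
Smallest ratio is 19/3 in the row of s3, so s3 leaves.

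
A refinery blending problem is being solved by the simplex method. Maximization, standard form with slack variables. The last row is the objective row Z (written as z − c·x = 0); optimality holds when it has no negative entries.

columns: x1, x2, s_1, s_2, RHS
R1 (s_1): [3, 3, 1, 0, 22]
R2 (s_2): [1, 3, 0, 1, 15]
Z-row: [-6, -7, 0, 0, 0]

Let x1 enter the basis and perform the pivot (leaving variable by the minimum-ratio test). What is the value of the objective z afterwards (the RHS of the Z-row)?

44

Ratio test on column x1 — row 1: 22/3 = 22/3; row 2: 15/1 = 15. Minimum is 22/3 at row 1 (s_1 leaves); pivot element 3.
Pivot on row 1; the Z-row RHS becomes 0 − (-6)·(22/3) = 44.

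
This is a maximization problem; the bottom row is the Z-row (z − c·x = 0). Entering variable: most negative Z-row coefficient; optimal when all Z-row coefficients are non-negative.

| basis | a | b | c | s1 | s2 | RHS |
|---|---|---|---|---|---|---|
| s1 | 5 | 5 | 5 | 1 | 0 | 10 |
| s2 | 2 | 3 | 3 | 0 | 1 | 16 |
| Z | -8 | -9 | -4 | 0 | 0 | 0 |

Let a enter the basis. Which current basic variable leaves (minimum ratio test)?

Column a entries and ratios — s1: 10/5 = 2; s2: 16/2 = 8.
Smallest ratio is 2 in the row of s1, so s1 leaves.

s1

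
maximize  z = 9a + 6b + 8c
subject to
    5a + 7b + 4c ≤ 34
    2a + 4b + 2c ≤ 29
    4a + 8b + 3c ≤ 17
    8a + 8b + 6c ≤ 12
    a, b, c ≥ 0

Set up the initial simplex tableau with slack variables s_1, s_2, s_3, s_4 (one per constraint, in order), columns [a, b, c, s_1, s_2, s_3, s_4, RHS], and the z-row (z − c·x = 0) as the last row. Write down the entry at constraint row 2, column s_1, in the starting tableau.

Slack s_1 belongs to constraint 1; its column is the unit vector e_1, so the entry in row 2 is 0.

0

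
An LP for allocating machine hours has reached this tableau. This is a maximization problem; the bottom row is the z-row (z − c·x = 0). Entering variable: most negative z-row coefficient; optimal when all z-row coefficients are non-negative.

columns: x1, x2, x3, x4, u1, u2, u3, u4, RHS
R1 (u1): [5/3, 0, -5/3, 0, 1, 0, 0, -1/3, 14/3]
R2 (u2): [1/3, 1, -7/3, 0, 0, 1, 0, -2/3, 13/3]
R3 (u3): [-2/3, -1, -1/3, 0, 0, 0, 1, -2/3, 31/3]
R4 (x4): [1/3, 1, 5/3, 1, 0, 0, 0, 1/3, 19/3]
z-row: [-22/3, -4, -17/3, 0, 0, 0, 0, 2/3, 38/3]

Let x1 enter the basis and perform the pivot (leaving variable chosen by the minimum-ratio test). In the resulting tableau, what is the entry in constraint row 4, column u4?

Ratio test on column x1 — row 1: (14/3)/(5/3) = 14/5; row 2: (13/3)/(1/3) = 13; row 3: entry -2/3 ≤ 0; row 4: (19/3)/(1/3) = 19. Minimum is 14/5 at row 1 (u1 leaves); pivot element 5/3.
Divide row 1 by 5/3; eliminate column x1 from the other rows.
Row 4 update in column u4: 1/3 − (1/3)·(-1/5) = 2/5.

2/5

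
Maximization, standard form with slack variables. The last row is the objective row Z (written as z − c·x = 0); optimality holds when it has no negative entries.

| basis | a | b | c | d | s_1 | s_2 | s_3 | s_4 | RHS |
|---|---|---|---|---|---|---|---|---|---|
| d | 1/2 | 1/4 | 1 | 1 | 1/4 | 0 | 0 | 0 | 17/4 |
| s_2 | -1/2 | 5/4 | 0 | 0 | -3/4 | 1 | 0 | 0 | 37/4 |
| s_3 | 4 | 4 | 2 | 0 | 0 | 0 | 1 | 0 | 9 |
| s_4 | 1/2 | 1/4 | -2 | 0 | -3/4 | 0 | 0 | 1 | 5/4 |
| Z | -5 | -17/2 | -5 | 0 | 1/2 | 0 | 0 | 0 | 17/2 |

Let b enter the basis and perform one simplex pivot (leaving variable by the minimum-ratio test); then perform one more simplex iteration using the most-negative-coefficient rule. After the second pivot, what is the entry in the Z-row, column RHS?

431/14

Ratio test on column b — row 1: (17/4)/(1/4) = 17; row 2: (37/4)/(5/4) = 37/5; row 3: 9/4 = 9/4; row 4: (5/4)/(1/4) = 5. Minimum is 9/4 at row 3 (s_3 leaves); pivot element 4.
Divide row 3 by 4; eliminate column b from the other rows.
Second iteration: most negative Z-row entry is -3/4 in column c, so c enters.
Ratio test on column c — row 1: (59/16)/(7/8) = 59/14; row 2: entry -5/8 ≤ 0; row 3: (9/4)/(1/2) = 9/2; row 4: entry -17/8 ≤ 0. Minimum is 59/14 at row 1 (d leaves); pivot element 7/8.
Divide row 1 by 7/8; eliminate column c from the other rows.
After both pivots, the entry at the Z-row, column RHS is 431/14.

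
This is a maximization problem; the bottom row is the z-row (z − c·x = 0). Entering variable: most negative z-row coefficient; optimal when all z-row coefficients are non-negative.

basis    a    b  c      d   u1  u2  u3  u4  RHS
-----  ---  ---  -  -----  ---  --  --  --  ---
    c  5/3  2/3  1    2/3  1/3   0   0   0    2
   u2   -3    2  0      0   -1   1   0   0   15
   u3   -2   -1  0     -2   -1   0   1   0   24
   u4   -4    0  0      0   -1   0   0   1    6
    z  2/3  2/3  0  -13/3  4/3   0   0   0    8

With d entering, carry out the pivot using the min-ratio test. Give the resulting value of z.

21

Ratio test on column d — row 1: 2/(2/3) = 3; row 2: entry 0 ≤ 0; row 3: entry -2 ≤ 0; row 4: entry 0 ≤ 0. Minimum is 3 at row 1 (c leaves); pivot element 2/3.
Pivot on row 1; the z-row RHS becomes 8 − (-13/3)·3 = 21.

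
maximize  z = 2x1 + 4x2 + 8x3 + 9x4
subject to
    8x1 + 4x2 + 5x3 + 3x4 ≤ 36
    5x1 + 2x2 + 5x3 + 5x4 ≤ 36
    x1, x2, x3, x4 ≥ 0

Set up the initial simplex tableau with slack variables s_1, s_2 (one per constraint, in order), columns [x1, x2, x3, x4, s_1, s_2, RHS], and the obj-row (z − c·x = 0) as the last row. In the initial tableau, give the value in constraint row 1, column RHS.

36

The RHS of constraint 1 is b_1 = 36.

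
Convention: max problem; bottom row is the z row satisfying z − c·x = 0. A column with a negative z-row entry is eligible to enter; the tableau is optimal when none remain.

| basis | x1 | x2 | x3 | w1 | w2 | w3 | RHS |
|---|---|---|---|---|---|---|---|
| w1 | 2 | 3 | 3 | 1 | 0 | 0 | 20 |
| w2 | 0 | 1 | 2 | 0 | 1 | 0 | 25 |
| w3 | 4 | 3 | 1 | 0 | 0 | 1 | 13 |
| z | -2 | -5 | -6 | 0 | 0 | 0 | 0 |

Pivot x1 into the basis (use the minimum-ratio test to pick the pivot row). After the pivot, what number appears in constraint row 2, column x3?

Ratio test on column x1 — row 1: 20/2 = 10; row 2: entry 0 ≤ 0; row 3: 13/4 = 13/4. Minimum is 13/4 at row 3 (w3 leaves); pivot element 4.
Divide row 3 by 4; eliminate column x1 from the other rows.
Row 2 update in column x3: 2 − 0·(1/4) = 2.

2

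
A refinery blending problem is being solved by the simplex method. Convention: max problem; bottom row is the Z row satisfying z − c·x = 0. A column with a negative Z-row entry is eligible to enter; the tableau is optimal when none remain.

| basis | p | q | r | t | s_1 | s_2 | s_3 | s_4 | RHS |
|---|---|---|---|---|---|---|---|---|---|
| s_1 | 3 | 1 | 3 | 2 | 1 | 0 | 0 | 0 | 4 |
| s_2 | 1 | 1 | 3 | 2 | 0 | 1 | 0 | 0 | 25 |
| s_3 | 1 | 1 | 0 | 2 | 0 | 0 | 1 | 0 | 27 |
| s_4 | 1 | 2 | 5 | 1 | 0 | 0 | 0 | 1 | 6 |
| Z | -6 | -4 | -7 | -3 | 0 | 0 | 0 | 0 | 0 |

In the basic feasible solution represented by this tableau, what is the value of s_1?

s_1 is basic (row 1); its value is the RHS of that row, 4.

4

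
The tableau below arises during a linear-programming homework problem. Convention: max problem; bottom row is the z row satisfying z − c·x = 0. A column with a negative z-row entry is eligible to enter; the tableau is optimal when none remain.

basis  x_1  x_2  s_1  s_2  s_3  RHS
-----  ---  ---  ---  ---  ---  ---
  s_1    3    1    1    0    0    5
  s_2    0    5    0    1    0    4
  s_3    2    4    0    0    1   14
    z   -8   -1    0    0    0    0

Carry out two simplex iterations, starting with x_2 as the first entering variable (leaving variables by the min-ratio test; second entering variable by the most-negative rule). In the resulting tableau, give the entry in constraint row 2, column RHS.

Ratio test on column x_2 — row 1: 5/1 = 5; row 2: 4/5 = 4/5; row 3: 14/4 = 7/2. Minimum is 4/5 at row 2 (s_2 leaves); pivot element 5.
Divide row 2 by 5; eliminate column x_2 from the other rows.
Second iteration: most negative z-row entry is -8 in column x_1, so x_1 enters.
Ratio test on column x_1 — row 1: (21/5)/3 = 7/5; row 2: entry 0 ≤ 0; row 3: (54/5)/2 = 27/5. Minimum is 7/5 at row 1 (s_1 leaves); pivot element 3.
Divide row 1 by 3; eliminate column x_1 from the other rows.
After both pivots, the entry at constraint row 2, column RHS is 4/5.

4/5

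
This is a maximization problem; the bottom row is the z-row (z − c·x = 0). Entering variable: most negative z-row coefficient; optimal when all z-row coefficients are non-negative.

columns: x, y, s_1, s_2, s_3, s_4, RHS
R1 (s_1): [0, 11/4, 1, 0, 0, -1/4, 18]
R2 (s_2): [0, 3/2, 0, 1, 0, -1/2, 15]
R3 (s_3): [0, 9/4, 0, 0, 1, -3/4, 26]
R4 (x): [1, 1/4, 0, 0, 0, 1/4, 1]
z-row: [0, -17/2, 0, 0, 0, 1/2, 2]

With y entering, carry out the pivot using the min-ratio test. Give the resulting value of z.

36

Ratio test on column y — row 1: 18/(11/4) = 72/11; row 2: 15/(3/2) = 10; row 3: 26/(9/4) = 104/9; row 4: 1/(1/4) = 4. Minimum is 4 at row 4 (x leaves); pivot element 1/4.
Pivot on row 4; the z-row RHS becomes 2 − (-17/2)·4 = 36.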